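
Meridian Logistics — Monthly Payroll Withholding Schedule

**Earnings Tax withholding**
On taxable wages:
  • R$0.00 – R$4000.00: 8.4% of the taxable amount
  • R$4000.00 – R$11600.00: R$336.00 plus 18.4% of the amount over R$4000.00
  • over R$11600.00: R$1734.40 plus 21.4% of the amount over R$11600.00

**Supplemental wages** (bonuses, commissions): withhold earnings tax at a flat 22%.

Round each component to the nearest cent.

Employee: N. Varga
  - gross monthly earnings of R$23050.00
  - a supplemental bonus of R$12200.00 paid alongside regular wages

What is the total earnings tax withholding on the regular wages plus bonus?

R$6868.70

Earnings Tax: taxable = R$23050.00
  R$1734.40 + 21.4% × (R$23050.00 − R$11600.00) = R$1734.40 + 21.4% × R$11450.00 = R$4184.70
Supplemental (22% flat on bonus): 22% × R$12200.00 = R$2684.00
Total earnings tax: R$4184.70 + R$2684.00 = R$6868.70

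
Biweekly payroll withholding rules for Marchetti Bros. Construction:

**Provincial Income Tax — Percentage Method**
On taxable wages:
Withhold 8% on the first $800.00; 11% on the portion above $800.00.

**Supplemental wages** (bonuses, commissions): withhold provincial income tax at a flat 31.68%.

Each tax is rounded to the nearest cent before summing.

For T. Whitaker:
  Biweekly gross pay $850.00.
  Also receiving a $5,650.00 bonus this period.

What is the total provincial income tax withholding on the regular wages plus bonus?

Provincial Income Tax: taxable = $850.00
  $64.00 + 11% × ($850.00 − $800.00) = $64.00 + 11% × $50.00 = $69.50
Supplemental (31.68% flat on bonus): 31.68% × $5,650.00 = $1,789.92
Total provincial income tax: $69.50 + $1,789.92 = $1,859.42

$1,859.42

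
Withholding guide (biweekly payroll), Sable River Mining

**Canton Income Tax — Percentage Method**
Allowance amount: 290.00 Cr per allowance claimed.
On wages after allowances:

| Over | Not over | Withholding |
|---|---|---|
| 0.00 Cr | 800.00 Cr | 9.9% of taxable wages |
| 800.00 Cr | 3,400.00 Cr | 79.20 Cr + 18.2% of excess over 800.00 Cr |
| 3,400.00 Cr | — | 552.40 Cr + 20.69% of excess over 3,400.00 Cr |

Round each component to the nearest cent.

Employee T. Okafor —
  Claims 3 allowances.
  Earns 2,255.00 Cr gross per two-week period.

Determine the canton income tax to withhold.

185.67 Cr

Canton Income Tax: taxable = 2,255.00 Cr − 3×290.00 Cr = 1,385.00 Cr
  79.20 Cr + 18.2% × (1,385.00 Cr − 800.00 Cr) = 79.20 Cr + 18.2% × 585.00 Cr = 185.67 Cr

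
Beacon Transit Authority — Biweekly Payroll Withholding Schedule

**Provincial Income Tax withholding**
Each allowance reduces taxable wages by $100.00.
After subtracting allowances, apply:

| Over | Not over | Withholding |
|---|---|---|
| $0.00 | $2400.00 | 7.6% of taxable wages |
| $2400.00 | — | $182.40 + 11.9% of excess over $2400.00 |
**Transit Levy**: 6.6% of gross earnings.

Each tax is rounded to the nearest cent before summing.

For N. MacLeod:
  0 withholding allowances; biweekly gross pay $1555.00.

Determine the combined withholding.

Provincial Income Tax: taxable = $1555.00
  7.6% × $1555.00 = $118.18
Transit Levy: 6.6% × $1555.00 = $102.63
Total: $118.18 + $102.63 = $220.81

$220.81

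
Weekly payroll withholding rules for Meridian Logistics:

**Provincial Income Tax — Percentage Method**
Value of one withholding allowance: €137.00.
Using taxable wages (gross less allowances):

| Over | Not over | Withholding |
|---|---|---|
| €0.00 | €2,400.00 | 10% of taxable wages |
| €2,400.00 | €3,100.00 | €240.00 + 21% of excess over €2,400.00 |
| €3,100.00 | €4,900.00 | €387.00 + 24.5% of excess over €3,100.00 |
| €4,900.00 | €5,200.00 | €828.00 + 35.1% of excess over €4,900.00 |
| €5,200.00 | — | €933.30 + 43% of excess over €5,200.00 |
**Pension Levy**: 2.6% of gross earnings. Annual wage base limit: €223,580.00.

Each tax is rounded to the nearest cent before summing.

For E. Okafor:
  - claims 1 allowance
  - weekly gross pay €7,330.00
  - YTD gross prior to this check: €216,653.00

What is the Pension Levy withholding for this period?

€180.10

Pension Levy: cap €223,580.00 − YTD €216,653.00 = €6,927.00 subject; 2.6% × €6,927.00 = €180.10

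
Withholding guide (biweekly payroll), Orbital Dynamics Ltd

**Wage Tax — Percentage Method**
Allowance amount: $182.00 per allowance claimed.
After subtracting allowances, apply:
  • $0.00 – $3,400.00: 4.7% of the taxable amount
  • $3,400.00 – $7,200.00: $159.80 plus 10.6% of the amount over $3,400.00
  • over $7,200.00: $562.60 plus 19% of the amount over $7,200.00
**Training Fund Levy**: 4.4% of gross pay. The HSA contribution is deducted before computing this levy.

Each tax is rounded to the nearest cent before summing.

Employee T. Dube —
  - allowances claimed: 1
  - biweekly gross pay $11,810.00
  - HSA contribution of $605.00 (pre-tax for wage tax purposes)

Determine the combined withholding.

$1,781.99

Wage Tax: taxable = $11,810.00 − $605.00 − 1×$182.00 = $11,023.00
  $562.60 + 19% × ($11,023.00 − $7,200.00) = $562.60 + 19% × $3,823.00 = $1,288.97
Training Fund Levy: 4.4% × $11,205.00 = $493.02
Total: $1,288.97 + $493.02 = $1,781.99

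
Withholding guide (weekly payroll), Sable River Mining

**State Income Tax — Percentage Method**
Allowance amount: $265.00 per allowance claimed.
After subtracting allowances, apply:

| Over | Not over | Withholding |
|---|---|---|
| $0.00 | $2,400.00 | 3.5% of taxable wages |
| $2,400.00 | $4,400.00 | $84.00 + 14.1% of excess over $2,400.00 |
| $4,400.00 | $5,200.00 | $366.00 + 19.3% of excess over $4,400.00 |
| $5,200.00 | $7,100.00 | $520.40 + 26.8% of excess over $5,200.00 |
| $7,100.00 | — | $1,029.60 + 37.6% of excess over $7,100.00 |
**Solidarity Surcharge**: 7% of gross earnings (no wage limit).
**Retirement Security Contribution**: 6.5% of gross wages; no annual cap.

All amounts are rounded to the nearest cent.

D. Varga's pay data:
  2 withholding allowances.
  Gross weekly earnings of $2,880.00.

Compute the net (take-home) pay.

$2,408.95

State Income Tax: taxable = $2,880.00 − 2×$265.00 = $2,350.00
  3.5% × $2,350.00 = $82.25
Solidarity Surcharge: 7% × $2,880.00 = $201.60
Retirement Security Contribution: 6.5% × $2,880.00 = $187.20
Total withheld: $82.25 + $201.60 + $187.20 = $471.05
Net pay: $2,880.00 − $471.05 = $2,408.95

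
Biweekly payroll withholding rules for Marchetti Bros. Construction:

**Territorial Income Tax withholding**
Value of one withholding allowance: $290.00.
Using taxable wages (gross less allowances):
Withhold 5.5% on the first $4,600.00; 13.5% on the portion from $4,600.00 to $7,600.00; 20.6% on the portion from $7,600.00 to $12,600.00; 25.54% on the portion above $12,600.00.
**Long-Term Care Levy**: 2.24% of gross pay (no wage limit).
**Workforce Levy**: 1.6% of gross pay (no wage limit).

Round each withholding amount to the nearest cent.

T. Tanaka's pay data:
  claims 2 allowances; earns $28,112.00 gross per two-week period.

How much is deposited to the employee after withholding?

$21,530.87

Territorial Income Tax: taxable = $28,112.00 − 2×$290.00 = $27,532.00
  $1,688.00 + 25.54% × ($27,532.00 − $12,600.00) = $1,688.00 + 25.54% × $14,932.00 = $5,501.63
Long-Term Care Levy: 2.24% × $28,112.00 = $629.71
Workforce Levy: 1.6% × $28,112.00 = $449.79
Total withheld: $5,501.63 + $629.71 + $449.79 = $6,581.13
Net pay: $28,112.00 − $6,581.13 = $21,530.87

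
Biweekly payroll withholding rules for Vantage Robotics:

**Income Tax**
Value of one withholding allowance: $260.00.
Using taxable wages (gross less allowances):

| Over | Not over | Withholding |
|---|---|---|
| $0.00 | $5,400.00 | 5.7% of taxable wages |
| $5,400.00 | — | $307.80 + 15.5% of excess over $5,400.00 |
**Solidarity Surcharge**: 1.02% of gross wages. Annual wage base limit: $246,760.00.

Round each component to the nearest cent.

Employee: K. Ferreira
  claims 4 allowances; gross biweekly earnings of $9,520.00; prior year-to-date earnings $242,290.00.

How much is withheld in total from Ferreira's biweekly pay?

$830.79

Income Tax: taxable = $9,520.00 − 4×$260.00 = $8,480.00
  $307.80 + 15.5% × ($8,480.00 − $5,400.00) = $307.80 + 15.5% × $3,080.00 = $785.20
Solidarity Surcharge: cap $246,760.00 − YTD $242,290.00 = $4,470.00 subject; 1.02% × $4,470.00 = $45.59
Total: $785.20 + $45.59 = $830.79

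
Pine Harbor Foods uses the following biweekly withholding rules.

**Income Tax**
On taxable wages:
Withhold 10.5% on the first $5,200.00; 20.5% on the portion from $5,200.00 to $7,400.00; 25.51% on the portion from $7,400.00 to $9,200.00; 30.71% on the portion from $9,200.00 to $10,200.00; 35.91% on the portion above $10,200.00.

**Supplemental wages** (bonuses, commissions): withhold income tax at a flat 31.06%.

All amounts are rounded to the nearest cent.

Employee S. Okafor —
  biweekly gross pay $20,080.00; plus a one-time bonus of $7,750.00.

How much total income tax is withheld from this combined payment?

Income Tax: taxable = $20,080.00
  $1,763.28 + 35.91% × ($20,080.00 − $10,200.00) = $1,763.28 + 35.91% × $9,880.00 = $5,311.19
Supplemental (31.06% flat on bonus): 31.06% × $7,750.00 = $2,407.15
Total income tax: $5,311.19 + $2,407.15 = $7,718.34

$7,718.34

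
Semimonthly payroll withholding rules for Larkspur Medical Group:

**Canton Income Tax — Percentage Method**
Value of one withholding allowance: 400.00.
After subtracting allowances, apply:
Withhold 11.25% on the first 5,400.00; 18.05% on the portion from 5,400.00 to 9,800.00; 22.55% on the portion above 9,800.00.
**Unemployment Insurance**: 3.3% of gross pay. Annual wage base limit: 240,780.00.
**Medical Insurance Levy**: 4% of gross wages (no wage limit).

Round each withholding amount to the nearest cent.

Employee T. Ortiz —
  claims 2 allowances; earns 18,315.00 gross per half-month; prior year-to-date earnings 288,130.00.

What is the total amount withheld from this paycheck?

3,874.03

Canton Income Tax: taxable = 18,315.00 − 2×400.00 = 17,515.00
  1,401.70 + 22.55% × (17,515.00 − 9,800.00) = 1,401.70 + 22.55% × 7,715.00 = 3,141.43
Unemployment Insurance: YTD 288,130.00 ≥ cap 240,780.00 → 0.00
Medical Insurance Levy: 4% × 18,315.00 = 732.60
Total: 3,141.43 + 0.00 + 732.60 = 3,874.03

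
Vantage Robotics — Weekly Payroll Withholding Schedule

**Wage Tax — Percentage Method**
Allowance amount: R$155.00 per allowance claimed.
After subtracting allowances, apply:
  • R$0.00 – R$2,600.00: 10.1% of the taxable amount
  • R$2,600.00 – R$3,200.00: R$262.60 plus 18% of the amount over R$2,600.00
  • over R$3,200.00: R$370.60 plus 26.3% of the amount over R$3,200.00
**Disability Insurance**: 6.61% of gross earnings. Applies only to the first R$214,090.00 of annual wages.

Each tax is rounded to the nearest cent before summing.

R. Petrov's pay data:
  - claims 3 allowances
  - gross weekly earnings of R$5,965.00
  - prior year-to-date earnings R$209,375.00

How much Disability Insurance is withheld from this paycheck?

Disability Insurance: cap R$214,090.00 − YTD R$209,375.00 = R$4,715.00 subject; 6.61% × R$4,715.00 = R$311.66

R$311.66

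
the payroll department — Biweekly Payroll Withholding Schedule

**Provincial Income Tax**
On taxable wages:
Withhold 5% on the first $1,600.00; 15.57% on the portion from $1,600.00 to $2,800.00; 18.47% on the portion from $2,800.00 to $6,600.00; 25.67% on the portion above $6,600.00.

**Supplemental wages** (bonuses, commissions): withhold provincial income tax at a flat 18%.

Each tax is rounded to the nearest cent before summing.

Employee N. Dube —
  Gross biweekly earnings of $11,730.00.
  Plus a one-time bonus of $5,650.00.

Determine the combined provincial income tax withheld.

Provincial Income Tax: taxable = $11,730.00
  $968.70 + 25.67% × ($11,730.00 − $6,600.00) = $968.70 + 25.67% × $5,130.00 = $2,285.57
Supplemental (18% flat on bonus): 18% × $5,650.00 = $1,017.00
Total provincial income tax: $2,285.57 + $1,017.00 = $3,302.57

$3,302.57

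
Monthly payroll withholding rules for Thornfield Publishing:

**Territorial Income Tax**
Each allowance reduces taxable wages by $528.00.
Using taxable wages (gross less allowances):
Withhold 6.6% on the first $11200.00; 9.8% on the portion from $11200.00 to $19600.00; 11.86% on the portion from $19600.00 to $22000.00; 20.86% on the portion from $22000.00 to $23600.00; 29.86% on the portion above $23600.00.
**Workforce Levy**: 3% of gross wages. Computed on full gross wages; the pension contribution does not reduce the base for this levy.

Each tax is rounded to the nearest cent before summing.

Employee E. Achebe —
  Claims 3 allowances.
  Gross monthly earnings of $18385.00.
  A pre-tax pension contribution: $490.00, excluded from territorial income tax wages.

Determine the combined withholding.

Territorial Income Tax: taxable = $18385.00 − $490.00 − 3×$528.00 = $16311.00
  $739.20 + 9.8% × ($16311.00 − $11200.00) = $739.20 + 9.8% × $5111.00 = $1240.08
Workforce Levy: 3% × $18385.00 = $551.55
Total: $1240.08 + $551.55 = $1791.63

$1791.63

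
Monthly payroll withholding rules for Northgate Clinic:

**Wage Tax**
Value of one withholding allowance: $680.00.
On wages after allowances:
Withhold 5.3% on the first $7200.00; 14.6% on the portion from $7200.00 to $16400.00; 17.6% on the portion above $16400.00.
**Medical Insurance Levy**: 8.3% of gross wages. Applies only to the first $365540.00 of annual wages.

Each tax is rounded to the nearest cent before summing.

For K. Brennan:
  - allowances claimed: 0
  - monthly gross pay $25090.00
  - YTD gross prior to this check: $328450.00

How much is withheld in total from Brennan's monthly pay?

$5336.71

Wage Tax: taxable = $25090.00
  $1724.80 + 17.6% × ($25090.00 − $16400.00) = $1724.80 + 17.6% × $8690.00 = $3254.24
Medical Insurance Levy: 8.3% × $25090.00 = $2082.47
Total: $3254.24 + $2082.47 = $5336.71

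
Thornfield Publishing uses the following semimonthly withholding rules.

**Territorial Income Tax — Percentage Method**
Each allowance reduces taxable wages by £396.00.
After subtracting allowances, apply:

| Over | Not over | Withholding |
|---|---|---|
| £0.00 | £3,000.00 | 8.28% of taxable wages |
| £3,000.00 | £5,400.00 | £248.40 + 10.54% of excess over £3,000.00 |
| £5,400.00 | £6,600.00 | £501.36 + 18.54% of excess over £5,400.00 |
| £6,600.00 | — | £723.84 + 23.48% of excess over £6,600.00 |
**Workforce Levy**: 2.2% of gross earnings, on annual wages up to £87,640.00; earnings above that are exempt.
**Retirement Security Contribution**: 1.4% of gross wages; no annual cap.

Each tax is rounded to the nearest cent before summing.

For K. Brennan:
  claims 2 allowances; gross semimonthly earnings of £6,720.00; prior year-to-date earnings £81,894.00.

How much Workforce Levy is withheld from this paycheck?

Workforce Levy: cap £87,640.00 − YTD £81,894.00 = £5,746.00 subject; 2.2% × £5,746.00 = £126.41

£126.41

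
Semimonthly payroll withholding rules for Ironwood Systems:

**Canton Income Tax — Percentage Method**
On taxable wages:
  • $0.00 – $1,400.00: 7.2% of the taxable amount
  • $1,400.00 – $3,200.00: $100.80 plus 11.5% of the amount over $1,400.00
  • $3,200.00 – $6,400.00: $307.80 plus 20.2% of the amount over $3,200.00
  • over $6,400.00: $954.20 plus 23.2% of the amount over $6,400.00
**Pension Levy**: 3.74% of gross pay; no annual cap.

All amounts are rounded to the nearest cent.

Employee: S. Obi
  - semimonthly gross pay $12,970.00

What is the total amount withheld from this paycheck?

Canton Income Tax: taxable = $12,970.00
  $954.20 + 23.2% × ($12,970.00 − $6,400.00) = $954.20 + 23.2% × $6,570.00 = $2,478.44
Pension Levy: 3.74% × $12,970.00 = $485.08
Total: $2,478.44 + $485.08 = $2,963.52

$2,963.52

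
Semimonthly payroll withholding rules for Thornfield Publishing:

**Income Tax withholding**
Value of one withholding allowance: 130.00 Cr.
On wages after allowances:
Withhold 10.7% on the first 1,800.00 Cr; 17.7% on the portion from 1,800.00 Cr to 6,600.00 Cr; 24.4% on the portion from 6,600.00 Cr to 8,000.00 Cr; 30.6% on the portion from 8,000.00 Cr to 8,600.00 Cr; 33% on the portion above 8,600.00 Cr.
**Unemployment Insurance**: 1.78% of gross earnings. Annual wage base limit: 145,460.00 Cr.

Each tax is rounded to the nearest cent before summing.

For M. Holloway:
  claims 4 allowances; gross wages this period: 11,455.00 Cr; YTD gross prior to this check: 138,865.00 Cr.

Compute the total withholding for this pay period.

Income Tax: taxable = 11,455.00 Cr − 4×130.00 Cr = 10,935.00 Cr
  1,567.40 Cr + 33% × (10,935.00 Cr − 8,600.00 Cr) = 1,567.40 Cr + 33% × 2,335.00 Cr = 2,337.95 Cr
Unemployment Insurance: cap 145,460.00 Cr − YTD 138,865.00 Cr = 6,595.00 Cr subject; 1.78% × 6,595.00 Cr = 117.39 Cr
Total: 2,337.95 Cr + 117.39 Cr = 2,455.34 Cr

2,455.34 Cr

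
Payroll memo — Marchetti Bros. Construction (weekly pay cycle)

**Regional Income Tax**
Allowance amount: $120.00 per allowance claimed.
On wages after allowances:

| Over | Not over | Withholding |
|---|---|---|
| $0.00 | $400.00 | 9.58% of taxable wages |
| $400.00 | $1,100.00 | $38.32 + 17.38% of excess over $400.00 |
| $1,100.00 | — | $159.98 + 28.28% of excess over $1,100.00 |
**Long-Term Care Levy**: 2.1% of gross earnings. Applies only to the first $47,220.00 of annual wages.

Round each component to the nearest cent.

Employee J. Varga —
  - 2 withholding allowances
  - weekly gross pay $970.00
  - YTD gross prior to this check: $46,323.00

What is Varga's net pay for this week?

$855.49

Regional Income Tax: taxable = $970.00 − 2×$120.00 = $730.00
  $38.32 + 17.38% × ($730.00 − $400.00) = $38.32 + 17.38% × $330.00 = $95.67
Long-Term Care Levy: cap $47,220.00 − YTD $46,323.00 = $897.00 subject; 2.1% × $897.00 = $18.84
Total withheld: $95.67 + $18.84 = $114.51
Net pay: $970.00 − $114.51 = $855.49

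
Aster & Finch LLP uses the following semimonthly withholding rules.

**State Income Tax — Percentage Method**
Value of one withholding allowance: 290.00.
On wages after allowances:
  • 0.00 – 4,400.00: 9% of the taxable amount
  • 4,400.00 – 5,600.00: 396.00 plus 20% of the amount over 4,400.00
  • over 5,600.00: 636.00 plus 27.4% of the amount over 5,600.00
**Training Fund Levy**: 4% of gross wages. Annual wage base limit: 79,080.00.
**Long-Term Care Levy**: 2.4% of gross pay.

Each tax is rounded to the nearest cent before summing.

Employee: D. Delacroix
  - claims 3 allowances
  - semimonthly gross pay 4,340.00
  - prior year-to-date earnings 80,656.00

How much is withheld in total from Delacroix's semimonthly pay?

416.46

State Income Tax: taxable = 4,340.00 − 3×290.00 = 3,470.00
  9% × 3,470.00 = 312.30
Training Fund Levy: YTD 80,656.00 ≥ cap 79,080.00 → 0.00
Long-Term Care Levy: 2.4% × 4,340.00 = 104.16
Total: 312.30 + 0.00 + 104.16 = 416.46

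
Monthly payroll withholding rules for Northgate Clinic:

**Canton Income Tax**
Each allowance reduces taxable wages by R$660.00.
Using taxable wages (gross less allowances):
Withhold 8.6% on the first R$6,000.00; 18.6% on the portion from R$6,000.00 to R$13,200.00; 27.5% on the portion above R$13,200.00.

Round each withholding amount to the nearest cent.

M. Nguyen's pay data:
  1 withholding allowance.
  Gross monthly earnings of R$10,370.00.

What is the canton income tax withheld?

R$1,206.06

Canton Income Tax: taxable = R$10,370.00 − 1×R$660.00 = R$9,710.00
  R$516.00 + 18.6% × (R$9,710.00 − R$6,000.00) = R$516.00 + 18.6% × R$3,710.00 = R$1,206.06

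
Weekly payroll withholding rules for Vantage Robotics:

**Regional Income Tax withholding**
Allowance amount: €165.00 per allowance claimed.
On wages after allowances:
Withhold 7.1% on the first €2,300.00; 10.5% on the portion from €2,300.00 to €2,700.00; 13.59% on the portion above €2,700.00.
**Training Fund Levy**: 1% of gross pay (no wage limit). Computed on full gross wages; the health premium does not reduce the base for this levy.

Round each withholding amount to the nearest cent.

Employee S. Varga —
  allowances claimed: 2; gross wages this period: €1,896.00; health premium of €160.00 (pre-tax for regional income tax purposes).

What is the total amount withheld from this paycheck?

€118.79

Regional Income Tax: taxable = €1,896.00 − €160.00 − 2×€165.00 = €1,406.00
  7.1% × €1,406.00 = €99.83
Training Fund Levy: 1% × €1,896.00 = €18.96
Total: €99.83 + €18.96 = €118.79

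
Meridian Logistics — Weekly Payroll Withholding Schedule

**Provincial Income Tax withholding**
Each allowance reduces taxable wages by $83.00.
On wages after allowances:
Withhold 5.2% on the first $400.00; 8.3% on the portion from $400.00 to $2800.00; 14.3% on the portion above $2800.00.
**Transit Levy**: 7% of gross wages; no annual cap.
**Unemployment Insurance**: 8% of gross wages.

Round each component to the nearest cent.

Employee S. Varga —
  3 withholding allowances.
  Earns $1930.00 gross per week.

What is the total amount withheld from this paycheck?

$416.62

Provincial Income Tax: taxable = $1930.00 − 3×$83.00 = $1681.00
  $20.80 + 8.3% × ($1681.00 − $400.00) = $20.80 + 8.3% × $1281.00 = $127.12
Transit Levy: 7% × $1930.00 = $135.10
Unemployment Insurance: 8% × $1930.00 = $154.40
Total: $127.12 + $135.10 + $154.40 = $416.62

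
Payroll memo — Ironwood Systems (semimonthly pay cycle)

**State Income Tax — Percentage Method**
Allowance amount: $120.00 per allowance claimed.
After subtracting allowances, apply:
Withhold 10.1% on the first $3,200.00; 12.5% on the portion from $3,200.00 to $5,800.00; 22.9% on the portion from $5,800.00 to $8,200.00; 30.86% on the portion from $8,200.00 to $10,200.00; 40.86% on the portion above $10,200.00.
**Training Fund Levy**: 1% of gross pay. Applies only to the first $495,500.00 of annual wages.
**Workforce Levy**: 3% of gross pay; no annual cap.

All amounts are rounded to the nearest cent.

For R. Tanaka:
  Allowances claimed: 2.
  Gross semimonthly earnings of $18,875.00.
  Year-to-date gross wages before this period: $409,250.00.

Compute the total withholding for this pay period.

State Income Tax: taxable = $18,875.00 − 2×$120.00 = $18,635.00
  $1,815.00 + 40.86% × ($18,635.00 − $10,200.00) = $1,815.00 + 40.86% × $8,435.00 = $5,261.54
Training Fund Levy: 1% × $18,875.00 = $188.75
Workforce Levy: 3% × $18,875.00 = $566.25
Total: $5,261.54 + $188.75 + $566.25 = $6,016.54

$6,016.54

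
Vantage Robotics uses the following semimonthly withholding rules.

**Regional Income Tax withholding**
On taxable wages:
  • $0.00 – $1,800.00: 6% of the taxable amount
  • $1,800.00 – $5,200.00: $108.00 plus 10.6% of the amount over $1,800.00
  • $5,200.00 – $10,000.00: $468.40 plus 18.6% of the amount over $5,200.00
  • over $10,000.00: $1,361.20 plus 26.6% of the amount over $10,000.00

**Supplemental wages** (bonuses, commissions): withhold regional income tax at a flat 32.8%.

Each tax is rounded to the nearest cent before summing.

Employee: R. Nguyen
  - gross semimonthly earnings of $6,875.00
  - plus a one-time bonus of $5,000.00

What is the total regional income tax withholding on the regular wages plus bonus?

Regional Income Tax: taxable = $6,875.00
  $468.40 + 18.6% × ($6,875.00 − $5,200.00) = $468.40 + 18.6% × $1,675.00 = $779.95
Supplemental (32.8% flat on bonus): 32.8% × $5,000.00 = $1,640.00
Total regional income tax: $779.95 + $1,640.00 = $2,419.95

$2,419.95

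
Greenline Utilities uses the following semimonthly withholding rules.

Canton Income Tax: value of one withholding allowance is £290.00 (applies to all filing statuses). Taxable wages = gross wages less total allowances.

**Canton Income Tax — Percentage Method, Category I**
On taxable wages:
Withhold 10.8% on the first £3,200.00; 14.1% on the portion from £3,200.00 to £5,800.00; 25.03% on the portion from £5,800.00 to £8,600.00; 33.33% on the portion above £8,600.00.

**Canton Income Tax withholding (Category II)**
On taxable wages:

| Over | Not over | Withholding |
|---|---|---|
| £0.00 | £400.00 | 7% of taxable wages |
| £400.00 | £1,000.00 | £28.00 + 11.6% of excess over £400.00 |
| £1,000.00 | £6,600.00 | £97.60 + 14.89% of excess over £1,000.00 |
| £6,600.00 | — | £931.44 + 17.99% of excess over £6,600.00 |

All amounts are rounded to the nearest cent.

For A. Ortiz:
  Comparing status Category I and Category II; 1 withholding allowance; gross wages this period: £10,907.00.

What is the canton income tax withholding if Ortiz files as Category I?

£2,085.31

Canton Income Tax (Category I): taxable = £10,907.00 − 1×£290.00 = £10,617.00
  £1,413.04 + 33.33% × (£10,617.00 − £8,600.00) = £1,413.04 + 33.33% × £2,017.00 = £2,085.31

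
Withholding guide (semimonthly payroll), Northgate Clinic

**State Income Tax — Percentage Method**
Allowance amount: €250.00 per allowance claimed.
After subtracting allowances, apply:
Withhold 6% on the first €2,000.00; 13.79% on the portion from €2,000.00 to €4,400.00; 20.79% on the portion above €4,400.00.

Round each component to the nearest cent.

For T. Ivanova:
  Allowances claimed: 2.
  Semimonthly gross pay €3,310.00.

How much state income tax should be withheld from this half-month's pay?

€231.70

State Income Tax: taxable = €3,310.00 − 2×€250.00 = €2,810.00
  €120.00 + 13.79% × (€2,810.00 − €2,000.00) = €120.00 + 13.79% × €810.00 = €231.70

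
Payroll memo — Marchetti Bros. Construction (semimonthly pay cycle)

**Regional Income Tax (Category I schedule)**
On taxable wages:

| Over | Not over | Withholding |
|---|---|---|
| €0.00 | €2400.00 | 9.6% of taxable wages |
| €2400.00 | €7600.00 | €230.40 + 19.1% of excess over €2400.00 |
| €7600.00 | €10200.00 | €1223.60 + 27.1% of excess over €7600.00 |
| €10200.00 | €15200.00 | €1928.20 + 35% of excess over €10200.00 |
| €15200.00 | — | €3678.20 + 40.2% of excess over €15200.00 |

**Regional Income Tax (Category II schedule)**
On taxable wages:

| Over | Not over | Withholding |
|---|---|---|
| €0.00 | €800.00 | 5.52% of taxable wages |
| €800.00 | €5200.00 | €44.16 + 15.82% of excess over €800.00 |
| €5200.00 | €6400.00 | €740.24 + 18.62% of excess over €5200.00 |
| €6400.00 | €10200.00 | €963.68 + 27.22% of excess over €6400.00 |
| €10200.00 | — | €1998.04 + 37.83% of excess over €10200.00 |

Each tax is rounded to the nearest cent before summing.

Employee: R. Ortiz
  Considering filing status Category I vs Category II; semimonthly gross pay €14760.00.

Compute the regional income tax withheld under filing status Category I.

Regional Income Tax (Category I): taxable = €14760.00
  €1928.20 + 35% × (€14760.00 − €10200.00) = €1928.20 + 35% × €4560.00 = €3524.20

€3524.20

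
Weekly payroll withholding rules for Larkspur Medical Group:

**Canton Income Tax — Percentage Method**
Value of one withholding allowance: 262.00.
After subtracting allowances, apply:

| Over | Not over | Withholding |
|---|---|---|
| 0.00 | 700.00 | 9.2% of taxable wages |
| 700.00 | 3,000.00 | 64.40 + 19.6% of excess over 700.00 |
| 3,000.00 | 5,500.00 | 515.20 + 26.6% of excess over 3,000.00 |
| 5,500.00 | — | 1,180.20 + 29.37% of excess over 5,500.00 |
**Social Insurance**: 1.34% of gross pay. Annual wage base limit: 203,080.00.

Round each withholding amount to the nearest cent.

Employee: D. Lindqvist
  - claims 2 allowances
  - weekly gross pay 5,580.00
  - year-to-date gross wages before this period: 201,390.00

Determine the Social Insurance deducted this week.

22.65

Social Insurance: cap 203,080.00 − YTD 201,390.00 = 1,690.00 subject; 1.34% × 1,690.00 = 22.65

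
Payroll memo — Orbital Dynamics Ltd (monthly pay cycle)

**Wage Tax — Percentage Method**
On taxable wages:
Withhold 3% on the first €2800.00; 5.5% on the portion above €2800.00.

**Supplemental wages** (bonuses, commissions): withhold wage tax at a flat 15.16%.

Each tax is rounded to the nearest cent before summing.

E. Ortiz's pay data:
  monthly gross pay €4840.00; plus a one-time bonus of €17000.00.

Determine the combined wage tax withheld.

€2773.40

Wage Tax: taxable = €4840.00
  €84.00 + 5.5% × (€4840.00 − €2800.00) = €84.00 + 5.5% × €2040.00 = €196.20
Supplemental (15.16% flat on bonus): 15.16% × €17000.00 = €2577.20
Total wage tax: €196.20 + €2577.20 = €2773.40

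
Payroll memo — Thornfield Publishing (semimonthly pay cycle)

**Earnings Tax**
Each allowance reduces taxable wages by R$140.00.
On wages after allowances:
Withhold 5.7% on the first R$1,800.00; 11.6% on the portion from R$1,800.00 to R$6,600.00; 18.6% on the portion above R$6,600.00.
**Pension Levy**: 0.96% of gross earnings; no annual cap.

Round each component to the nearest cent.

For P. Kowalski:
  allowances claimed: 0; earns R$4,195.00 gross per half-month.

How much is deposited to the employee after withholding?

R$3,774.31

Earnings Tax: taxable = R$4,195.00
  R$102.60 + 11.6% × (R$4,195.00 − R$1,800.00) = R$102.60 + 11.6% × R$2,395.00 = R$380.42
Pension Levy: 0.96% × R$4,195.00 = R$40.27
Total withheld: R$380.42 + R$40.27 = R$420.69
Net pay: R$4,195.00 − R$420.69 = R$3,774.31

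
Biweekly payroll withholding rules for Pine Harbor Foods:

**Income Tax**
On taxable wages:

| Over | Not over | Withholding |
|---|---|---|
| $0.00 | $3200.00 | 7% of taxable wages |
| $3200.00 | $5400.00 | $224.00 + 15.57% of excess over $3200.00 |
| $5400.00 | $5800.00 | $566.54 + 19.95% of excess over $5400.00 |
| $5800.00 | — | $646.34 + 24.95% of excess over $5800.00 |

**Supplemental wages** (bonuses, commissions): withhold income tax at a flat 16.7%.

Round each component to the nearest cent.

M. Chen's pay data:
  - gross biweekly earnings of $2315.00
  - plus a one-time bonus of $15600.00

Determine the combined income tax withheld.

$2767.25

Income Tax: taxable = $2315.00
  7% × $2315.00 = $162.05
Supplemental (16.7% flat on bonus): 16.7% × $15600.00 = $2605.20
Total income tax: $162.05 + $2605.20 = $2767.25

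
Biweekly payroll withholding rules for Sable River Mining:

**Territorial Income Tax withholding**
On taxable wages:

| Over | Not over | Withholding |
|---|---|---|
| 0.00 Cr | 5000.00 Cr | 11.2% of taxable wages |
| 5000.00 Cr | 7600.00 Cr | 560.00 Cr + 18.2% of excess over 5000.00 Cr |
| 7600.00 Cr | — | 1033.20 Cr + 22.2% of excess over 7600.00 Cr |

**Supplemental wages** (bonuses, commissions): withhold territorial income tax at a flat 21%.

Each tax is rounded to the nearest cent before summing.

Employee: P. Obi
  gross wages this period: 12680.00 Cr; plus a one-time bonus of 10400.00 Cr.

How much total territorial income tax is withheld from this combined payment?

4344.96 Cr

Territorial Income Tax: taxable = 12680.00 Cr
  1033.20 Cr + 22.2% × (12680.00 Cr − 7600.00 Cr) = 1033.20 Cr + 22.2% × 5080.00 Cr = 2160.96 Cr
Supplemental (21% flat on bonus): 21% × 10400.00 Cr = 2184.00 Cr
Total territorial income tax: 2160.96 Cr + 2184.00 Cr = 4344.96 Cr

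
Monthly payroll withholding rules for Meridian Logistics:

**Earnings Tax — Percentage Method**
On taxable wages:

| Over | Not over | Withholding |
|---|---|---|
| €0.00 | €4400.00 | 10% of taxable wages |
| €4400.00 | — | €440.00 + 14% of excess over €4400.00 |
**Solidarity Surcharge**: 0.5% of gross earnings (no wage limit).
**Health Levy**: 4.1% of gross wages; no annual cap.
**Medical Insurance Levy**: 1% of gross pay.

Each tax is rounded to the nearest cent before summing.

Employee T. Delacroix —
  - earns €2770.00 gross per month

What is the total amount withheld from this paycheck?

Earnings Tax: taxable = €2770.00
  10% × €2770.00 = €277.00
Solidarity Surcharge: 0.5% × €2770.00 = €13.85
Health Levy: 4.1% × €2770.00 = €113.57
Medical Insurance Levy: 1% × €2770.00 = €27.70
Total: €277.00 + €13.85 + €113.57 + €27.70 = €432.12

€432.12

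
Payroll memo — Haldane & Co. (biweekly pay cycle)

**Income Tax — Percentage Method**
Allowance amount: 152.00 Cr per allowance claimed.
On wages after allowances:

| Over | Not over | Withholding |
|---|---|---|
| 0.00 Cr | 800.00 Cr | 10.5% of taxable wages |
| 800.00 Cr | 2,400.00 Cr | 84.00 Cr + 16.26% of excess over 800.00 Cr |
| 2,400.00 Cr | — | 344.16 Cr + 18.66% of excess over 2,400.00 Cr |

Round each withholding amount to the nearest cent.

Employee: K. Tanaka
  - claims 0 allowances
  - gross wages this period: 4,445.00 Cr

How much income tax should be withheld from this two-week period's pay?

725.76 Cr

Income Tax: taxable = 4,445.00 Cr
  344.16 Cr + 18.66% × (4,445.00 Cr − 2,400.00 Cr) = 344.16 Cr + 18.66% × 2,045.00 Cr = 725.76 Cr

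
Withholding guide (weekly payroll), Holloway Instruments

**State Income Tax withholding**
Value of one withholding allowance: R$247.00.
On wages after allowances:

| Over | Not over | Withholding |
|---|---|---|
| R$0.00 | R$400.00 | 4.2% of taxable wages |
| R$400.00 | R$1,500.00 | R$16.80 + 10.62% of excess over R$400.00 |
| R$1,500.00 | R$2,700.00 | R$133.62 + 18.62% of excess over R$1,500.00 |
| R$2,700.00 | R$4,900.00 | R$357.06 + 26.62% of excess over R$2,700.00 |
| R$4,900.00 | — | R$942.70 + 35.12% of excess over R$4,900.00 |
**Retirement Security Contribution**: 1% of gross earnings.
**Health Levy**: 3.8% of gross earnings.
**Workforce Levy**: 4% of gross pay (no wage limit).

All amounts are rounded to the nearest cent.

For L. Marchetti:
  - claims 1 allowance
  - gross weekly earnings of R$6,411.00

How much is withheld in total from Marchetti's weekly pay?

R$1,950.79

State Income Tax: taxable = R$6,411.00 − 1×R$247.00 = R$6,164.00
  R$942.70 + 35.12% × (R$6,164.00 − R$4,900.00) = R$942.70 + 35.12% × R$1,264.00 = R$1,386.62
Retirement Security Contribution: 1% × R$6,411.00 = R$64.11
Health Levy: 3.8% × R$6,411.00 = R$243.62
Workforce Levy: 4% × R$6,411.00 = R$256.44
Total: R$1,386.62 + R$64.11 + R$243.62 + R$256.44 = R$1,950.79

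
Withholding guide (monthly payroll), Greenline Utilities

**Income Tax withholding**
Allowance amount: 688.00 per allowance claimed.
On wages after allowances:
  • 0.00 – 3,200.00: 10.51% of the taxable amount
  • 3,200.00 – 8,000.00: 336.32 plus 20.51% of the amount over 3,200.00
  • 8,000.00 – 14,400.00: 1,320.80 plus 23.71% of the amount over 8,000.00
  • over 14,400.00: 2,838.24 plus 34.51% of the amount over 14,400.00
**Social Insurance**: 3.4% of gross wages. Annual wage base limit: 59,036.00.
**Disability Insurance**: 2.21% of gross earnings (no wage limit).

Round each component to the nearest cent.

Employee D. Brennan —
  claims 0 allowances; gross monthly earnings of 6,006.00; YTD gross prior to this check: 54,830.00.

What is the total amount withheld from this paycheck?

Income Tax: taxable = 6,006.00
  336.32 + 20.51% × (6,006.00 − 3,200.00) = 336.32 + 20.51% × 2,806.00 = 911.83
Social Insurance: cap 59,036.00 − YTD 54,830.00 = 4,206.00 subject; 3.4% × 4,206.00 = 143.00
Disability Insurance: 2.21% × 6,006.00 = 132.73
Total: 911.83 + 143.00 + 132.73 = 1,187.56

1,187.56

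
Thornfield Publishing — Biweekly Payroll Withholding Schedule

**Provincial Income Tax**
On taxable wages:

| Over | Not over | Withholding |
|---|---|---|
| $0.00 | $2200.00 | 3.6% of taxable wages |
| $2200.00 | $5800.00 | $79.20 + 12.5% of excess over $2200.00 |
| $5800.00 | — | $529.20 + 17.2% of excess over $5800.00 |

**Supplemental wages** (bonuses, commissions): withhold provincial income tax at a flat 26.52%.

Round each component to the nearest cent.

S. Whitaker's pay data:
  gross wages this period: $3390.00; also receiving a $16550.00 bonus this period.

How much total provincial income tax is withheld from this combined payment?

$4617.01

Provincial Income Tax: taxable = $3390.00
  $79.20 + 12.5% × ($3390.00 − $2200.00) = $79.20 + 12.5% × $1190.00 = $227.95
Supplemental (26.52% flat on bonus): 26.52% × $16550.00 = $4389.06
Total provincial income tax: $227.95 + $4389.06 = $4617.01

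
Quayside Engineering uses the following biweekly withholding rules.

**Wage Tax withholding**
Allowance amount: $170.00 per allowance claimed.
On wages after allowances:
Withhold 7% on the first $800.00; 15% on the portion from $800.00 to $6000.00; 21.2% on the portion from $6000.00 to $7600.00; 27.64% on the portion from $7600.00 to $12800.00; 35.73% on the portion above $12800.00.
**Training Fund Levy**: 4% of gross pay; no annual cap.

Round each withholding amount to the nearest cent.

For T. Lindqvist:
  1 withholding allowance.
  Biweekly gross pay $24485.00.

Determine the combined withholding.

Wage Tax: taxable = $24485.00 − 1×$170.00 = $24315.00
  $2612.48 + 35.73% × ($24315.00 − $12800.00) = $2612.48 + 35.73% × $11515.00 = $6726.79
Training Fund Levy: 4% × $24485.00 = $979.40
Total: $6726.79 + $979.40 = $7706.19

$7706.19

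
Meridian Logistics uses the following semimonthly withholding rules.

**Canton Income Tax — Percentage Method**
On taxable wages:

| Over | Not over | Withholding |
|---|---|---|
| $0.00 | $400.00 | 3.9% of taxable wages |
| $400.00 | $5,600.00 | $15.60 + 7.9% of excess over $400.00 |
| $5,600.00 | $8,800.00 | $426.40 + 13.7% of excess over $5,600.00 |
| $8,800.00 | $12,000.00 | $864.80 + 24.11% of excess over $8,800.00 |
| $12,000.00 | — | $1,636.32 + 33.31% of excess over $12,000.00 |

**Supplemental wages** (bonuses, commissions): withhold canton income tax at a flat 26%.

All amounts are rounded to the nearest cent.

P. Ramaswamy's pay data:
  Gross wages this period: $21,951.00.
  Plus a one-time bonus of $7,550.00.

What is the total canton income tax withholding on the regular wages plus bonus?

$6,914.00

Canton Income Tax: taxable = $21,951.00
  $1,636.32 + 33.31% × ($21,951.00 − $12,000.00) = $1,636.32 + 33.31% × $9,951.00 = $4,951.00
Supplemental (26% flat on bonus): 26% × $7,550.00 = $1,963.00
Total canton income tax: $4,951.00 + $1,963.00 = $6,914.00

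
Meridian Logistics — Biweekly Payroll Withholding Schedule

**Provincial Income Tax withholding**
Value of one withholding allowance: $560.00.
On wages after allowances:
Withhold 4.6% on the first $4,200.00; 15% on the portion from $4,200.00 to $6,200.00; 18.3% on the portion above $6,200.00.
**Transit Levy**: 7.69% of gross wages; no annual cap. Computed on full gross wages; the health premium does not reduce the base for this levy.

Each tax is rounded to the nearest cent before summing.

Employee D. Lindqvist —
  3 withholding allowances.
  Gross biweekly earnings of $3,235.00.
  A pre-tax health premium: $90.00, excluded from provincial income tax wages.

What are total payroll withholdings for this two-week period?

Provincial Income Tax: taxable = $3,235.00 − $90.00 − 3×$560.00 = $1,465.00
  4.6% × $1,465.00 = $67.39
Transit Levy: 7.69% × $3,235.00 = $248.77
Total: $67.39 + $248.77 = $316.16

$316.16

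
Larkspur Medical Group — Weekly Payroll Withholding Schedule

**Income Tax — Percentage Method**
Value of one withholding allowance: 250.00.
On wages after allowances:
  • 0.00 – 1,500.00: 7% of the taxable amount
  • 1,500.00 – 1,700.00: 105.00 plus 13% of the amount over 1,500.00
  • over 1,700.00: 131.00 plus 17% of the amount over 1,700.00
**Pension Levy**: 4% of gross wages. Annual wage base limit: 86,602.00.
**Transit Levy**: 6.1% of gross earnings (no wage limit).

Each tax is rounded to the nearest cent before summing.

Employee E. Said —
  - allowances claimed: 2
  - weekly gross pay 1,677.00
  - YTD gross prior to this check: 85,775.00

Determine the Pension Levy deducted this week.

33.08

Pension Levy: cap 86,602.00 − YTD 85,775.00 = 827.00 subject; 4% × 827.00 = 33.08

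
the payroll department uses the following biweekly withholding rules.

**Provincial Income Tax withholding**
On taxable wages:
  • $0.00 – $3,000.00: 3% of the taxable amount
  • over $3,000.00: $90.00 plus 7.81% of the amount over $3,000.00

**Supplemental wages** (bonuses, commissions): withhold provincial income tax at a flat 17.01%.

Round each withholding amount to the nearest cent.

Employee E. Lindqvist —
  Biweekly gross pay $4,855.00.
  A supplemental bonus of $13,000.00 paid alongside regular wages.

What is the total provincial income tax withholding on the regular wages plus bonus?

$2,446.18

Provincial Income Tax: taxable = $4,855.00
  $90.00 + 7.81% × ($4,855.00 − $3,000.00) = $90.00 + 7.81% × $1,855.00 = $234.88
Supplemental (17.01% flat on bonus): 17.01% × $13,000.00 = $2,211.30
Total provincial income tax: $234.88 + $2,211.30 = $2,446.18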